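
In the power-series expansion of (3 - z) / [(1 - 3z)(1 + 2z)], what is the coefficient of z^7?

Partial fractions give a closed form: a_n = (8/5)·3^n + (7/5)·(-2)^n.
At n = 7: a_7 = 3320.

3320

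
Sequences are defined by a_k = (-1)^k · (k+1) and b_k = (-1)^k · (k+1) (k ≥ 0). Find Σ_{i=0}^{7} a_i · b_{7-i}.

-120

Write out a_i and b_{7-i} for i = 0,…,7 and sum the products.
Σ = 1·(-8) − 2·7 + 3·(-6) − 4·5 + 5·(-4) − 6·3 + 7·(-2) − 8·1 = -120.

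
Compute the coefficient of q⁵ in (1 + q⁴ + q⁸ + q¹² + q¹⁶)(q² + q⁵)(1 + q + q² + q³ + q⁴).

2

(1 + q⁴ + q⁸ + q¹² + q¹⁶) has coefficients 1,0,0,0,1,0 for degrees 0…5.
(q² + q⁵) has coefficients 0,0,1,0,0,1 for degrees 0…5.
Finally multiplying by (1 + q + q² + q³ + q⁴), the product of all factors after the first has coefficients 0,0,1,1,1,2 for degrees 0…5.
[q⁵] = 1·2 + 1·0 = 2.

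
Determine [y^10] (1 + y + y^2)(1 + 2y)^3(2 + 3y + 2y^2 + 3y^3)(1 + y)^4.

(1 + y + y^2) has coefficients 1,1,1 for degrees 0…2.
(1 + 2y)^3 has coefficients 1,6,12,8,0,0,0,0,0,0,0 for degrees 0…10.
Multiplying by (2 + 3y + 2y^2 + 3y^3) gives running coefficients 2,15,44,67,66,52,24,0,0,0,0 for degrees 0…10.
Finally multiplying by (1 + y)^4, the product of all factors after the first has coefficients 2,23,116,341,660,909,940,739,418,148,24 for degrees 0…10.
[y^10] = 1·24 + 1·148 + 1·418 = 590.

590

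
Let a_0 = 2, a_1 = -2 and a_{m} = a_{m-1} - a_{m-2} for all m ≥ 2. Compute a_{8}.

The ordinary generating function has denominator 1 - q + q^2.
Iterating the recurrence: a_0,…,a_{8} = 2, -2, -4, -2, 2, 4, 2, -2, -4.

-4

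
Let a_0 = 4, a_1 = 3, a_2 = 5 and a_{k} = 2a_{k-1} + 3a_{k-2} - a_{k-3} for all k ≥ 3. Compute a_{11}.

The ordinary generating function has denominator 1 - 2y - 3y^2 + y^3.
Iterating the recurrence: a_0,…,a_{11} = 4, 3, 5, 15, 42, 124, 359, 1048, 3049, 8883, 25865, 75330.

75330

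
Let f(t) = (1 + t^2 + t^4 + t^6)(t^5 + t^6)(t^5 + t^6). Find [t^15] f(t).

(1 + t^2 + t^4 + t^6) has coefficients 1,0,1,0,1,0,1 for degrees 0…6.
(t^5 + t^6) has coefficients 0,0,0,0,0,1,1,0,0,0,0,0,0,0,0,0 for degrees 0…15.
Finally multiplying by (t^5 + t^6), the product of all factors after the first has coefficients 0,0,0,0,0,0,0,0,0,0,1,2,1,0,0,0 for degrees 0…15.
[t^15] = 1·0 + 1·0 + 1·2 + 1·0 = 2.

2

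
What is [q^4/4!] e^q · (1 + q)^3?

73

The EGF product rule gives c_4 = Σ_{k_1+k_2=4} C(4; k_1,k_2) · ∏ g_i(k_i), where e^q gives (1)^k; (1+q)^3 gives the falling factorial (3)_k.
g_1(k) for k = 0…4: 1, 1, 1, 1, 1.
g_2(k) for k = 0…4: 1, 3, 6, 6, 0.
c_4 = Σ_k C(4,k)·g_1(k)·g_2(4−k) = 4·1·6 + 6·1·6 + 4·1·3 + 1·1·1 = 24 + 36 + 12 + 1 = 73.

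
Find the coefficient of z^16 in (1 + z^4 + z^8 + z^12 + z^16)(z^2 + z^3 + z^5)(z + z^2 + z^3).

(1 + z^4 + z^8 + z^12 + z^16) has coefficients 1,0,0,0,1,0,0,0,1,0,0,0,1,0,0,0,1 for degrees 0…16.
(z^2 + z^3 + z^5) has coefficients 0,0,1,1,0,1,0,0,0,0,0,0,0,0,0,0,0 for degrees 0…16.
Finally multiplying by (z + z^2 + z^3), the product of all factors after the first has coefficients 0,0,0,1,2,2,2,1,1,0,0,0,0,0,0,0,0 for degrees 0…16.
[z^16] = 1·0 + 1·0 + 1·1 + 1·2 + 1·0 = 3.

3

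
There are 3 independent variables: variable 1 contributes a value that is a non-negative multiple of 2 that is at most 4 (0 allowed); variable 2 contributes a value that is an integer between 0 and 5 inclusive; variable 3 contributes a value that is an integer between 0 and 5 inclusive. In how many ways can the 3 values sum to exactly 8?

The generating function for the choices is (1 + q^2 + q^4)·(1 + q + q^2 + q^3 + q^4 + q^5)·(1 + q + q^2 + q^3 + q^4 + q^5); the count is [q^8].
(1 + q^2 + q^4) has coefficients 1,0,1,0,1 for degrees 0…4.
(1 + q + q^2 + q^3 + q^4 + q^5) has coefficients 1,1,1,1,1,1,0,0,0 for degrees 0…8.
Finally multiplying by (1 + q + q^2 + q^3 + q^4 + q^5), the product of all factors after the first has coefficients 1,2,3,4,5,6,5,4,3 for degrees 0…8.
[q^8] = 1·3 + 1·5 + 1·5 = 13.

13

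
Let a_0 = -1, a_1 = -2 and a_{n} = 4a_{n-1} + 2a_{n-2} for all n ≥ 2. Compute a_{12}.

The ordinary generating function has denominator 1 - 4t - 2t^2.
Iterating the recurrence: a_0,…,a_{12} = -1, -2, -10, -44, -196, -872, -3880, -17264, -76816, -341792, -1520800, -6766784, -30108736.

-30108736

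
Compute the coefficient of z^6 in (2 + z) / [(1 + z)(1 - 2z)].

Partial fractions give a closed form: a_n = (1/3)·(-1)^n + (5/3)·2^n.
At n = 6: a_6 = 107.

107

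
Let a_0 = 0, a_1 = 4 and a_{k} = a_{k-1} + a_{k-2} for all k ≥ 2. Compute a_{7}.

The ordinary generating function has denominator 1 - t - t^2.
Iterating the recurrence: a_0,…,a_{7} = 0, 4, 4, 8, 12, 20, 32, 52.

52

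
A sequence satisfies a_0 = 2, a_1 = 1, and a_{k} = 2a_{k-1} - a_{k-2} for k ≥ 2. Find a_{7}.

-5

The ordinary generating function has denominator 1 - 2y + y^2.
Iterating the recurrence: a_0,…,a_{7} = 2, 1, 0, -1, -2, -3, -4, -5.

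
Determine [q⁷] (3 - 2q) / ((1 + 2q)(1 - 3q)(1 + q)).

1888

Partial fractions give a closed form: a_n = (16/5)·(-2)^n + (21/20)·3^n + (-5/4)·(-1)^n.
At n = 7: a_7 = 1888.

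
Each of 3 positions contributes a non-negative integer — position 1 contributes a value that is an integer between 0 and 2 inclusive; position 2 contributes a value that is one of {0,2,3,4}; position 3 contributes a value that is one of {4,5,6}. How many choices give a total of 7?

The generating function for the choices is (1 + x + x^2)·(1 + x^2 + x^3 + x^4)·(x^4 + x^5 + x^6); the count is [x^7].
(1 + x + x^2) has coefficients 1,1,1 for degrees 0…2.
(1 + x^2 + x^3 + x^4) has coefficients 1,0,1,1,1,0,0,0 for degrees 0…7.
Finally multiplying by (x^4 + x^5 + x^6), the product of all factors after the first has coefficients 0,0,0,0,1,1,2,2 for degrees 0…7.
[x^7] = 1·2 + 1·2 + 1·1 = 5.

5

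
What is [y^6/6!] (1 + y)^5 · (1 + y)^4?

60480

The EGF product rule gives c_6 = Σ_{k_1+k_2=6} C(6; k_1,k_2) · ∏ g_i(k_i), where (1+y)^5 gives the falling factorial (5)_k; (1+y)^4 gives the falling factorial (4)_k.
g_1(k) for k = 0…6: 1, 5, 20, 60, 120, 120, 0.
g_2(k) for k = 0…6: 1, 4, 12, 24, 24, 0, 0.
c_6 = Σ_k C(6,k)·g_1(k)·g_2(6−k) = 15·20·24 + 20·60·24 + 15·120·12 + 6·120·4 = 7200 + 28800 + 21600 + 2880 = 60480.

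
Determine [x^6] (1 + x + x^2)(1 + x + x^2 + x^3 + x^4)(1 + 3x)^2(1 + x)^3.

364

(1 + x + x^2) has coefficients 1,1,1 for degrees 0…2.
(1 + x + x^2 + x^3 + x^4) has coefficients 1,1,1,1,1,0,0 for degrees 0…6.
Multiplying by (1 + 3x)^2 gives running coefficients 1,7,16,16,16,15,9 for degrees 0…6.
Finally multiplying by (1 + x)^3, the product of all factors after the first has coefficients 1,10,40,86,119,127,118 for degrees 0…6.
[x^6] = 1·118 + 1·127 + 1·119 = 364.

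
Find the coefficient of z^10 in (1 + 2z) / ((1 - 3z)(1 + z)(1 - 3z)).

The denominator gives the recurrence a_n = 5a_(n−1) − 3a_(n−2) − 9a_(n−3) for n ≥ 3; the numerator fixes a_0 = 1, a_1 = 7, a_2 = 32.
Iterating: 1, 7, 32, 130, 491, 1777, 6242, 21460, 72581, 242347, 800852, so a_10 = 800852.

800852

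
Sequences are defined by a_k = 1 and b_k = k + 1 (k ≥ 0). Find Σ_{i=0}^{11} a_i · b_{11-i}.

This is [x^11] in the product of the two ordinary generating functions.
Σ = 1·12 + 1·11 + 1·10 + 1·9 + 1·8 + 1·7 + 1·6 + 1·5 + 1·4 + 1·3 + 1·2 + 1·1 = 78.

78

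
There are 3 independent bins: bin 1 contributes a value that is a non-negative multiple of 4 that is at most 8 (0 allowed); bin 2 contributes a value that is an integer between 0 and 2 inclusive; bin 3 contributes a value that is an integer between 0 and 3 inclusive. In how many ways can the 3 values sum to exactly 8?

3

The generating function for the choices is (1 + y^4 + y^8)·(1 + y + y^2)·(1 + y + y^2 + y^3); the count is [y^8].
(1 + y^4 + y^8) has coefficients 1,0,0,0,1,0,0,0,1 for degrees 0…8.
(1 + y + y^2) has coefficients 1,1,1,0,0,0,0,0,0 for degrees 0…8.
Finally multiplying by (1 + y + y^2 + y^3), the product of all factors after the first has coefficients 1,2,3,3,2,1,0,0,0 for degrees 0…8.
[y^8] = 1·0 + 1·2 + 1·1 = 3.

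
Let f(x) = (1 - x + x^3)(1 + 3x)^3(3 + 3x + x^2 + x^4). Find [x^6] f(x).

162

(1 - x + x^3) has coefficients 1,-1,0,1 for degrees 0…3.
(1 + 3x)^3 has coefficients 1,9,27,27,0,0,0 for degrees 0…6.
Finally multiplying by (3 + 3x + x^2 + x^4), the product of all factors after the first has coefficients 3,30,109,171,109,36,27 for degrees 0…6.
[x^6] = 1·27 − 1·36 + 1·171 = 162.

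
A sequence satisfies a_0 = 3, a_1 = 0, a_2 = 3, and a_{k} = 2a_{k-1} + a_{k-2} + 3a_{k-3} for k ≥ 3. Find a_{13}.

The ordinary generating function has denominator 1 - 2x - x^2 - 3x^3.
Iterating the recurrence: a_0,…,a_{13} = 3, 0, 3, 15, 33, 90, 258, 705, 1938, 5355, 14763, 40695, 112218, 309420.

309420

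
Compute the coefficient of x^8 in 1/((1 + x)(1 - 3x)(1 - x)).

Partial fractions give a closed form: a_n = (1/8)·(-1)^n + (9/8)·3^n + (-1/4)·1^n.
At n = 8: a_8 = 7381.

7381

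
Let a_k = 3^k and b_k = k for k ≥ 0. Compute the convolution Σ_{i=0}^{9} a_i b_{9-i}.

Write out a_i and b_{9-i} for i = 0,…,9 and sum the products.
Σ = 1·9 + 3·8 + 9·7 + 27·6 + 81·5 + 243·4 + 729·3 + 2187·2 + 6561·1 + 19683·0 = 14757.

14757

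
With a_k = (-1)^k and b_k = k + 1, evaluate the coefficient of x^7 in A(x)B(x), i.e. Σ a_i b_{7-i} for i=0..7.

4

This is [x^7] in the product of the two ordinary generating functions.
Σ = 1·8 − 1·7 + 1·6 − 1·5 + 1·4 − 1·3 + 1·2 − 1·1 = 4.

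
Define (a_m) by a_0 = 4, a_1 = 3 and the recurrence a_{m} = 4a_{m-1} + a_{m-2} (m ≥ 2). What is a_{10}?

The ordinary generating function has denominator 1 - 4t - t^2.
Iterating the recurrence: a_0,…,a_{10} = 4, 3, 16, 67, 284, 1203, 5096, 21587, 91444, 387363, 1640896.

1640896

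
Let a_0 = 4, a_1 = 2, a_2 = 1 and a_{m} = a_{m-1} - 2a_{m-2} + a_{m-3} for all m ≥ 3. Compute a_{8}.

2

The ordinary generating function has denominator 1 - t + 2t^2 - t^3.
Iterating the recurrence: a_0,…,a_{8} = 4, 2, 1, 1, 1, 0, -1, 0, 2.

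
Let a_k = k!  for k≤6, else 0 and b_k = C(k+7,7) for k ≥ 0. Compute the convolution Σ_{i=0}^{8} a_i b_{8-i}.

Write out a_i and b_{8-i} for i = 0,…,8 and sum the products.
Σ = 1·6435 + 1·3432 + 2·1716 + 6·792 + 24·330 + 120·120 + 720·36 + 0·8 + 0·1 = 66291.

66291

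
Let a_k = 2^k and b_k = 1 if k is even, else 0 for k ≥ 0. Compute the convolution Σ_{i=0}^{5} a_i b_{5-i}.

42

The convolution is the x^5 coefficient of A(x)B(x).
Σ = 1·0 + 2·1 + 4·0 + 8·1 + 16·0 + 32·1 = 42.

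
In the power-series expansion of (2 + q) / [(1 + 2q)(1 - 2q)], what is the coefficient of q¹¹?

Partial fractions give a closed form: a_n = (3/4)·(-2)^n + (5/4)·2^n.
At n = 11: a_11 = 1024.

1024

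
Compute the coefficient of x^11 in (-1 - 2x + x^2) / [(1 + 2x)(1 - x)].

The denominator gives the recurrence a_n = −a_(n−1) + 2a_(n−2) for n ≥ 3; the numerator fixes a_0 = -1, a_1 = -1, a_2 = 0.
Iterating: -1, -1, 0, -2, 2, -6, 10, -22, 42, -86, 170, -342, so a_11 = -342.

-342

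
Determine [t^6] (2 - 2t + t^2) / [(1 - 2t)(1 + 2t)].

The denominator gives the recurrence a_n = 4a_(n−2) for n ≥ 3; the numerator fixes a_0 = 2, a_1 = -2, a_2 = 9.
Iterating: 2, -2, 9, -8, 36, -32, 144, so a_6 = 144.

144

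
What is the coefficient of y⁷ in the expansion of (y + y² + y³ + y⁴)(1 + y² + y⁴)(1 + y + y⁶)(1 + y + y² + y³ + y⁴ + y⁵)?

21

(y + y² + y³ + y⁴) has coefficients 0,1,1,1,1 for degrees 0…4.
(1 + y² + y⁴) has coefficients 1,0,1,0,1,0,0,0 for degrees 0…7.
Multiplying by (1 + y + y⁶) gives running coefficients 1,1,1,1,1,1,1,0 for degrees 0…7.
Finally multiplying by (1 + y + y² + y³ + y⁴ + y⁵), the product of all factors after the first has coefficients 1,2,3,4,5,6,6,5 for degrees 0…7.
[y⁷] = 1·6 + 1·6 + 1·5 + 1·4 = 21.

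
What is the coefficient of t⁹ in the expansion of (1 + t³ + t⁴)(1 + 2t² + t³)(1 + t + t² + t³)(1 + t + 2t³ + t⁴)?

(1 + t³ + t⁴) has coefficients 1,0,0,1,1 for degrees 0…4.
(1 + 2t² + t³) has coefficients 1,0,2,1,0,0,0,0,0,0 for degrees 0…9.
Multiplying by (1 + t + t² + t³) gives running coefficients 1,1,3,4,3,3,1,0,0,0 for degrees 0…9.
Finally multiplying by (1 + t + 2t³ + t⁴), the product of all factors after the first has coefficients 1,2,4,9,10,13,15,11,9,5 for degrees 0…9.
[t⁹] = 1·5 + 1·15 + 1·13 = 33.

33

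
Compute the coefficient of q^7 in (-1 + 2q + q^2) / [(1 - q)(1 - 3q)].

-730

The denominator gives the recurrence a_n = 4a_(n−1) − 3a_(n−2) for n ≥ 3; the numerator fixes a_0 = -1, a_1 = -2, a_2 = -4.
Iterating: -1, -2, -4, -10, -28, -82, -244, -730, so a_7 = -730.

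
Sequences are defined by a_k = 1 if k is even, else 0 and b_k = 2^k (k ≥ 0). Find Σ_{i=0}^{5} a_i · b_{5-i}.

This is [x^5] in the product of the two ordinary generating functions.
Σ = 1·32 + 0·16 + 1·8 + 0·4 + 1·2 + 0·1 = 42.

42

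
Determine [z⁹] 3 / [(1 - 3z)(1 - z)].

The denominator gives the recurrence a_n = 4a_(n−1) − 3a_(n−2) for n ≥ 2; the numerator fixes a_0 = 3, a_1 = 12.
Iterating: 3, 12, 39, 120, 363, 1092, 3279, 9840, 29523, 88572, so a_9 = 88572.

88572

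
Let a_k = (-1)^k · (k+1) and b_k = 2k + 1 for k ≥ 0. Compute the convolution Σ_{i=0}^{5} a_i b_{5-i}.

3

The convolution is the x^5 coefficient of A(x)B(x).
Σ = 1·11 − 2·9 + 3·7 − 4·5 + 5·3 − 6·1 = 3.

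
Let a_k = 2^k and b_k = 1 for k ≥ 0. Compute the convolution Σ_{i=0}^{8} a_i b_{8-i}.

511

Write out a_i and b_{8-i} for i = 0,…,8 and sum the products.
Σ = 1·1 + 2·1 + 4·1 + 8·1 + 16·1 + 32·1 + 64·1 + 128·1 + 256·1 = 511.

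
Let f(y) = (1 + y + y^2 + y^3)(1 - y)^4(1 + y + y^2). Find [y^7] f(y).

1

(1 + y + y^2 + y^3) has coefficients 1,1,1,1 for degrees 0…3.
(1 - y)^4 has coefficients 1,-4,6,-4,1,0,0,0 for degrees 0…7.
Finally multiplying by (1 + y + y^2), the product of all factors after the first has coefficients 1,-3,3,-2,3,-3,1,0 for degrees 0…7.
[y^7] = 1·0 + 1·1 + 1·(-3) + 1·3 = 1.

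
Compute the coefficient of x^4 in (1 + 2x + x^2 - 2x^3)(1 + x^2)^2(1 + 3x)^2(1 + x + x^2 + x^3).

112

(1 + 2x + x^2 - 2x^3) has coefficients 1,2,1,-2 for degrees 0…3.
(1 + x^2)^2 has coefficients 1,0,2,0,1 for degrees 0…4.
Multiplying by (1 + 3x)^2 gives running coefficients 1,6,11,12,19 for degrees 0…4.
Finally multiplying by (1 + x + x^2 + x^3), the product of all factors after the first has coefficients 1,7,18,30,48 for degrees 0…4.
[x^4] = 1·48 + 2·30 + 1·18 − 2·7 = 112.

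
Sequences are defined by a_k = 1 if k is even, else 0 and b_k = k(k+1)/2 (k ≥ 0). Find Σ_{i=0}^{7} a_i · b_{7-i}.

This is [x^7] in the product of the two ordinary generating functions.
Σ = 1·28 + 0·21 + 1·15 + 0·10 + 1·6 + 0·3 + 1·1 + 0·0 = 50.

50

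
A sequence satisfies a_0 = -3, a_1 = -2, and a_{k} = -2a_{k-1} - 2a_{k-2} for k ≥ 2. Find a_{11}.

The ordinary generating function has denominator 1 + 2z + 2z^2.
Iterating the recurrence: a_0,…,a_{11} = -3, -2, 10, -16, 12, 8, -40, 64, -48, -32, 160, -256.

-256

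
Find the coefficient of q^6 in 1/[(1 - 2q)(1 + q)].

43

Partial fractions give a closed form: a_n = (2/3)·2^n + (1/3)·(-1)^n.
At n = 6: a_6 = 43.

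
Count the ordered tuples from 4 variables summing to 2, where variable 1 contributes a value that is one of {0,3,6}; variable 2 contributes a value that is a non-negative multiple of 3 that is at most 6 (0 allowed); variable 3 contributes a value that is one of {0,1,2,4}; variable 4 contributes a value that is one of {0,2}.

The generating function for the choices is (1 + t^3 + t^6)·(1 + t^3 + t^6)·(1 + t + t^2 + t^4)·(1 + t^2); the count is [t^2].
(1 + t^3 + t^6) has coefficients 1,0,0 for degrees 0…2.
(1 + t^3 + t^6) has coefficients 1,0,0 for degrees 0…2.
Multiplying by (1 + t + t^2 + t^4) gives running coefficients 1,1,1 for degrees 0…2.
Finally multiplying by (1 + t^2), the product of all factors after the first has coefficients 1,1,2 for degrees 0…2.
[t^2] = 1·2 = 2.

2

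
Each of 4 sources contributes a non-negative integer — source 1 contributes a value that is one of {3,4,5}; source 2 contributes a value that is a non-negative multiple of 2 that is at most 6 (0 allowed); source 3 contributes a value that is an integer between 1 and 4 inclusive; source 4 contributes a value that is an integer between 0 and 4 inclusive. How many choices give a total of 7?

12

The generating function for the choices is (q³ + q⁴ + q⁵)·(1 + q² + q⁴ + q⁶)·(q + q² + q³ + q⁴)·(1 + q + q² + q³ + q⁴); the count is [q⁷].
(q³ + q⁴ + q⁵) has coefficients 0,0,0,1,1,1 for degrees 0…5.
(1 + q² + q⁴ + q⁶) has coefficients 1,0,1,0,1,0,1,0 for degrees 0…7.
Multiplying by (q + q² + q³ + q⁴) gives running coefficients 0,1,1,2,2,2,2,2 for degrees 0…7.
Finally multiplying by (1 + q + q² + q³ + q⁴), the product of all factors after the first has coefficients 0,1,2,4,6,8,9,10 for degrees 0…7.
[q⁷] = 1·6 + 1·4 + 1·2 = 12.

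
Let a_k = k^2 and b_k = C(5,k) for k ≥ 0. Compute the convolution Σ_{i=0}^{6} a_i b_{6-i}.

432

The convolution is the x^6 coefficient of A(x)B(x).
Σ = 0·0 + 1·1 + 4·5 + 9·10 + 16·10 + 25·5 + 36·1 = 432.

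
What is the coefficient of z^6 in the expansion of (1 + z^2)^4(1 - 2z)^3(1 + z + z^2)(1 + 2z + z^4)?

-19

(1 + z^2)^4 has coefficients 1,0,4,0,6,0,4 for degrees 0…6.
(1 - 2z)^3 has coefficients 1,-6,12,-8,0,0,0 for degrees 0…6.
Multiplying by (1 + z + z^2) gives running coefficients 1,-5,7,-2,4,-8,0 for degrees 0…6.
Finally multiplying by (1 + 2z + z^4), the product of all factors after the first has coefficients 1,-3,-3,12,1,-5,-9 for degrees 0…6.
[z^6] = 1·(-9) + 4·1 + 6·(-3) + 4·1 = -19.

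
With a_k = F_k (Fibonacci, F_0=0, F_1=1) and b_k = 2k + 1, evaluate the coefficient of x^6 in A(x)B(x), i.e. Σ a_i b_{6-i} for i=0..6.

This is [x^6] in the product of the two ordinary generating functions.
Σ = 0·13 + 1·11 + 1·9 + 2·7 + 3·5 + 5·3 + 8·1 = 72.

72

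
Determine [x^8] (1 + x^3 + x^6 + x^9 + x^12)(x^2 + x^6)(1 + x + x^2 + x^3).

(1 + x^3 + x^6 + x^9 + x^12) has coefficients 1,0,0,1,0,0,1,0,0 for degrees 0…8.
(x^2 + x^6) has coefficients 0,0,1,0,0,0,1,0,0 for degrees 0…8.
Finally multiplying by (1 + x + x^2 + x^3), the product of all factors after the first has coefficients 0,0,1,1,1,1,1,1,1 for degrees 0…8.
[x^8] = 1·1 + 1·1 + 1·1 = 3.

3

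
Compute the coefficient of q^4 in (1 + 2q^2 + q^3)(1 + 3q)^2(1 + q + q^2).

48

(1 + 2q^2 + q^3) has coefficients 1,0,2,1 for degrees 0…3.
(1 + 3q)^2 has coefficients 1,6,9,0,0 for degrees 0…4.
Finally multiplying by (1 + q + q^2), the product of all factors after the first has coefficients 1,7,16,15,9 for degrees 0…4.
[q^4] = 1·9 + 2·16 + 1·7 = 48.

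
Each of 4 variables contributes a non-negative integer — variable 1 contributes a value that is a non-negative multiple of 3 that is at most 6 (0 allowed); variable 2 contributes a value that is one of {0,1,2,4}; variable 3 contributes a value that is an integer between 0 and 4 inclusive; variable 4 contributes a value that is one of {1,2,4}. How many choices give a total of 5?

12

The generating function for the choices is (1 + y^3 + y^6)·(1 + y + y^2 + y^4)·(1 + y + y^2 + y^3 + y^4)·(y + y^2 + y^4); the count is [y^5].
(1 + y^3 + y^6) has coefficients 1,0,0,1,0,0 for degrees 0…5.
(1 + y + y^2 + y^4) has coefficients 1,1,1,0,1,0 for degrees 0…5.
Multiplying by (1 + y + y^2 + y^3 + y^4) gives running coefficients 1,2,3,3,4,3 for degrees 0…5.
Finally multiplying by (y + y^2 + y^4), the product of all factors after the first has coefficients 0,1,3,5,7,9 for degrees 0…5.
[y^5] = 1·9 + 1·3 = 12.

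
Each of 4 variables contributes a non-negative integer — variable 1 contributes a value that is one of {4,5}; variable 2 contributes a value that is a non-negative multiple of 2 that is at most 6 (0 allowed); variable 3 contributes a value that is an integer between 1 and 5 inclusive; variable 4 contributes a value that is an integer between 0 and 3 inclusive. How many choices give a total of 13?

The generating function for the choices is (t⁴ + t⁵)·(1 + t² + t⁴ + t⁶)·(t + t² + t³ + t⁴ + t⁵)·(1 + t + t² + t³); the count is [t¹³].
(t⁴ + t⁵) has coefficients 0,0,0,0,1,1 for degrees 0…5.
(1 + t² + t⁴ + t⁶) has coefficients 1,0,1,0,1,0,1,0,0,0,0,0,0,0 for degrees 0…13.
Multiplying by (t + t² + t³ + t⁴ + t⁵) gives running coefficients 0,1,1,2,2,3,2,3,2,2,1,1,0,0 for degrees 0…13.
Finally multiplying by (1 + t + t² + t³), the product of all factors after the first has coefficients 0,1,2,4,6,8,9,10,10,9,8,6,4,2 for degrees 0…13.
[t¹³] = 1·9 + 1·10 = 19.

19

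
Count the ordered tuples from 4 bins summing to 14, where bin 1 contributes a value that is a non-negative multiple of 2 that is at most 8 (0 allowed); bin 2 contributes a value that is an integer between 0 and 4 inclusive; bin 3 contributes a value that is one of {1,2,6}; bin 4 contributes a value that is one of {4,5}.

The generating function for the choices is (1 + t² + t⁴ + t⁶ + t⁸)·(1 + t + t² + t³ + t⁴)·(t + t² + t⁶)·(t⁴ + t⁵); the count is [t¹⁴].
(1 + t² + t⁴ + t⁶ + t⁸) has coefficients 1,0,1,0,1,0,1,0,1 for degrees 0…8.
(1 + t + t² + t³ + t⁴) has coefficients 1,1,1,1,1,0,0,0,0,0,0,0,0,0,0 for degrees 0…14.
Multiplying by (t + t² + t⁶) gives running coefficients 0,1,2,2,2,2,2,1,1,1,1,0,0,0,0 for degrees 0…14.
Finally multiplying by (t⁴ + t⁵), the product of all factors after the first has coefficients 0,0,0,0,0,1,3,4,4,4,4,3,2,2,2 for degrees 0…14.
[t¹⁴] = 1·2 + 1·2 + 1·4 + 1·4 + 1·3 = 15.

15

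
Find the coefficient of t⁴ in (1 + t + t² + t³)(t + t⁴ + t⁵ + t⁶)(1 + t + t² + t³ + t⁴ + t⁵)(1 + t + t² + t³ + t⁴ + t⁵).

11

(1 + t + t² + t³) has coefficients 1,1,1,1 for degrees 0…3.
(t + t⁴ + t⁵ + t⁶) has coefficients 0,1,0,0,1 for degrees 0…4.
Multiplying by (1 + t + t² + t³ + t⁴ + t⁵) gives running coefficients 0,1,1,1,2 for degrees 0…4.
Finally multiplying by (1 + t + t² + t³ + t⁴ + t⁵), the product of all factors after the first has coefficients 0,1,2,3,5 for degrees 0…4.
[t⁴] = 1·5 + 1·3 + 1·2 + 1·1 = 11.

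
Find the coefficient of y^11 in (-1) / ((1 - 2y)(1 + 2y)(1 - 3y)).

-316407

Partial fractions give a closed form: a_n = (1)·2^n + (-1/5)·(-2)^n + (-9/5)·3^n.
At n = 11: a_11 = -316407.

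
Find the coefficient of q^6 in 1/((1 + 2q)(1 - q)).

The denominator gives the recurrence a_n = −a_(n−1) + 2a_(n−2) for n ≥ 2; the numerator fixes a_0 = 1, a_1 = -1.
Iterating: 1, -1, 3, -5, 11, -21, 43, so a_6 = 43.

43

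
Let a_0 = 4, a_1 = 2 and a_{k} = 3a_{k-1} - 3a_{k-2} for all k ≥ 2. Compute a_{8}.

The ordinary generating function has denominator 1 - 3t + 3t^2.
Iterating the recurrence: a_0,…,a_{8} = 4, 2, -6, -24, -54, -90, -108, -54, 162.

162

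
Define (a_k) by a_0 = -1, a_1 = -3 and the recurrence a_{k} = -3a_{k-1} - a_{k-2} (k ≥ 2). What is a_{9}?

The ordinary generating function has denominator 1 + 3y + y^2.
Iterating the recurrence: a_0,…,a_{9} = -1, -3, 10, -27, 71, -186, 487, -1275, 3338, -8739.

-8739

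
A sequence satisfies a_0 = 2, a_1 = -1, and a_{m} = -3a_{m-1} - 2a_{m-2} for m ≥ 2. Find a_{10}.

-1021

The ordinary generating function has denominator 1 + 3z + 2z^2.
Iterating the recurrence: a_0,…,a_{10} = 2, -1, -1, 5, -13, 29, -61, 125, -253, 509, -1021.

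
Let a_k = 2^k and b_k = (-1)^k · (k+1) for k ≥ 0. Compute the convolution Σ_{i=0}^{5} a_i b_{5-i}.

The convolution is the x^5 coefficient of A(x)B(x).
Σ = 1·(-6) + 2·5 + 4·(-4) + 8·3 + 16·(-2) + 32·1 = 12.

12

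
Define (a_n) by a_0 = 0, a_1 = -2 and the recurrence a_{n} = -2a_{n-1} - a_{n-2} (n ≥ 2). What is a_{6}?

12

The ordinary generating function has denominator 1 + 2q + q^2.
Iterating the recurrence: a_0,…,a_{6} = 0, -2, 4, -6, 8, -10, 12.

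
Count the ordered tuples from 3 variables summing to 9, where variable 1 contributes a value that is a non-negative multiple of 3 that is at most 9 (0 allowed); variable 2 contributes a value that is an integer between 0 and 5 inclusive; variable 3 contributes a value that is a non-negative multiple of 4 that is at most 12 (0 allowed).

The generating function for the choices is (1 + q^3 + q^6 + q^9)·(1 + q + q^2 + q^3 + q^4 + q^5)·(1 + q^4 + q^8 + q^12); the count is [q^9].
(1 + q^3 + q^6 + q^9) has coefficients 1,0,0,1,0,0,1,0,0,1 for degrees 0…9.
(1 + q + q^2 + q^3 + q^4 + q^5) has coefficients 1,1,1,1,1,1,0,0,0,0 for degrees 0…9.
Finally multiplying by (1 + q^4 + q^8 + q^12), the product of all factors after the first has coefficients 1,1,1,1,2,2,1,1,2,2 for degrees 0…9.
[q^9] = 1·2 + 1·1 + 1·1 + 1·1 = 5.

5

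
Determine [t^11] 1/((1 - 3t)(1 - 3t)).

2125764

The denominator gives the recurrence a_n = 6a_(n−1) − 9a_(n−2) for n ≥ 2; the numerator fixes a_0 = 1, a_1 = 6.
Iterating: 1, 6, 27, 108, 405, 1458, 5103, 17496, 59049, 196830, 649539, 2125764, so a_11 = 2125764.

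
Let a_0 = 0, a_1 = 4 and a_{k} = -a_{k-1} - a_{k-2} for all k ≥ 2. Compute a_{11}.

The ordinary generating function has denominator 1 + x + x^2.
Iterating the recurrence: a_0,…,a_{11} = 0, 4, -4, 0, 4, -4, 0, 4, -4, 0, 4, -4.

-4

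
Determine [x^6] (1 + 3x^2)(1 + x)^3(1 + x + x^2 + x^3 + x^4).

28

(1 + 3x^2) has coefficients 1,0,3 for degrees 0…2.
(1 + x)^3 has coefficients 1,3,3,1,0,0,0 for degrees 0…6.
Finally multiplying by (1 + x + x^2 + x^3 + x^4), the product of all factors after the first has coefficients 1,4,7,8,8,7,4 for degrees 0…6.
[x^6] = 1·4 + 3·8 = 28.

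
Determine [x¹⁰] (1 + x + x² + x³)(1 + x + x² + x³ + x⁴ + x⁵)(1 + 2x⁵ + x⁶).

(1 + x + x² + x³) has coefficients 1,1,1,1 for degrees 0…3.
(1 + x + x² + x³ + x⁴ + x⁵) has coefficients 1,1,1,1,1,1,0,0,0,0,0 for degrees 0…10.
Finally multiplying by (1 + 2x⁵ + x⁶), the product of all factors after the first has coefficients 1,1,1,1,1,3,3,3,3,3,3 for degrees 0…10.
[x¹⁰] = 1·3 + 1·3 + 1·3 + 1·3 = 12.

12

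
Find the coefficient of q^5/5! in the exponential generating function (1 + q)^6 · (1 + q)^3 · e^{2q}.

The EGF product rule gives c_5 = Σ_{k_1+k_2+k_3=5} C(5; k_1,k_2,k_3) · ∏ g_i(k_i), where (1+q)^6 gives the falling factorial (6)_k; (1+q)^3 gives the falling factorial (3)_k; e^{2q} gives (2)^k.
g_1(k) for k = 0…5: 1, 6, 30, 120, 360, 720.
g_2(k) for k = 0…5: 1, 3, 6, 6, 0, 0.
g_3(k) for k = 0…5: 1, 2, 4, 8, 16, 32.
First combine the last two factors: h(k) = Σ_j C(k,j)·g_2(j)·g_3(k−j) for k = 0…5: 1, 5, 22, 86, 304, 992.
c_5 = Σ_k C(5,k)·g_1(k)·h(5−k) = 1·1·992 + 5·6·304 + 10·30·86 + 10·120·22 + 5·360·5 + 1·720·1 = 992 + 9120 + 25800 + 26400 + 9000 + 720 = 72032.

72032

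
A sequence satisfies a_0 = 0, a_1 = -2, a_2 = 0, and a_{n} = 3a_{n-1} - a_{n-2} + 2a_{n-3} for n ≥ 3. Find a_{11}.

2900

The ordinary generating function has denominator 1 - 3q + q^2 - 2q^3.
Iterating the recurrence: a_0,…,a_{11} = 0, -2, 0, 2, 2, 4, 14, 42, 120, 346, 1002, 2900.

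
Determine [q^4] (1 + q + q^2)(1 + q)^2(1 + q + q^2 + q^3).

(1 + q + q^2) has coefficients 1,1,1 for degrees 0…2.
(1 + q)^2 has coefficients 1,2,1,0,0 for degrees 0…4.
Finally multiplying by (1 + q + q^2 + q^3), the product of all factors after the first has coefficients 1,3,4,4,3 for degrees 0…4.
[q^4] = 1·3 + 1·4 + 1·4 = 11.

11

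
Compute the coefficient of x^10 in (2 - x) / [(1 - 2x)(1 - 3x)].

The denominator gives the recurrence a_n = 5a_(n−1) − 6a_(n−2) for n ≥ 2; the numerator fixes a_0 = 2, a_1 = 9.
Iterating: 2, 9, 33, 111, 357, 1119, 3453, 10551, 32037, 96879, 292173, so a_10 = 292173.

292173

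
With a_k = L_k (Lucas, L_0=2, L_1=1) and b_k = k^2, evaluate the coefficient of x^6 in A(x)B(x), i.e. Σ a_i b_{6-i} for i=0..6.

220

This is [x^6] in the product of the two ordinary generating functions.
Σ = 2·36 + 1·25 + 3·16 + 4·9 + 7·4 + 11·1 + 18·0 = 220.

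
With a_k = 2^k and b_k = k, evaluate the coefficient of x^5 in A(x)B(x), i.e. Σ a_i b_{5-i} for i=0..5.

This is [x^5] in the product of the two ordinary generating functions.
Σ = 1·5 + 2·4 + 4·3 + 8·2 + 16·1 + 32·0 = 57.

57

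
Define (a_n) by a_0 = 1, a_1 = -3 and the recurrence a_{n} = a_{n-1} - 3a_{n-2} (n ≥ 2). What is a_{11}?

-852

The ordinary generating function has denominator 1 - x + 3x^2.
Iterating the recurrence: a_0,…,a_{11} = 1, -3, -6, 3, 21, 12, -51, -87, 66, 327, 129, -852.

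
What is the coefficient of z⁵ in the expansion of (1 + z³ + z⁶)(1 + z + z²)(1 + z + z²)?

3

(1 + z³ + z⁶) has coefficients 1,0,0,1,0,0 for degrees 0…5.
(1 + z + z²) has coefficients 1,1,1,0,0,0 for degrees 0…5.
Finally multiplying by (1 + z + z²), the product of all factors after the first has coefficients 1,2,3,2,1,0 for degrees 0…5.
[z⁵] = 1·0 + 1·3 = 3.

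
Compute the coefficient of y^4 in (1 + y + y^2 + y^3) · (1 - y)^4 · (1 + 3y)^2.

20

(1 + y + y^2 + y^3) has coefficients 1,1,1,1 for degrees 0…3.
(1 - y)^4 has coefficients 1,-4,6,-4,1 for degrees 0…4.
Finally multiplying by (1 + 3y)^2, the product of all factors after the first has coefficients 1,2,-9,-4,31 for degrees 0…4.
[y^4] = 1·31 + 1·(-4) + 1·(-9) + 1·2 = 20.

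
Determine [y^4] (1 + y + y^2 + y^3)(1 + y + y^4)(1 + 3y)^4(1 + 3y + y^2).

1237

(1 + y + y^2 + y^3) has coefficients 1,1,1,1 for degrees 0…3.
(1 + y + y^4) has coefficients 1,1,0,0,1 for degrees 0…4.
Multiplying by (1 + 3y)^4 gives running coefficients 1,13,66,162,190 for degrees 0…4.
Finally multiplying by (1 + 3y + y^2), the product of all factors after the first has coefficients 1,16,106,373,742 for degrees 0…4.
[y^4] = 1·742 + 1·373 + 1·106 + 1·16 = 1237.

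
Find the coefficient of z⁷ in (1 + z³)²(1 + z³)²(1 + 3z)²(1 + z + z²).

78

(1 + z³)² has coefficients 1,0,0,2,0,0,1 for degrees 0…6.
(1 + z³)² has coefficients 1,0,0,2,0,0,1,0 for degrees 0…7.
Multiplying by (1 + 3z)² gives running coefficients 1,6,9,2,12,18,1,6 for degrees 0…7.
Finally multiplying by (1 + z + z²), the product of all factors after the first has coefficients 1,7,16,17,23,32,31,25 for degrees 0…7.
[z⁷] = 1·25 + 2·23 + 1·7 = 78.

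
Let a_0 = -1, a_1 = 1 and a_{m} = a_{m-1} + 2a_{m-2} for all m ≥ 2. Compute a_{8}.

-1

The ordinary generating function has denominator 1 - q - 2q^2.
Iterating the recurrence: a_0,…,a_{8} = -1, 1, -1, 1, -1, 1, -1, 1, -1.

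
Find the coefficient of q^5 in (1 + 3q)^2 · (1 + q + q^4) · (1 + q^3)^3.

51

(1 + 3q)^2 has coefficients 1,6,9 for degrees 0…2.
(1 + q + q^4) has coefficients 1,1,0,0,1,0 for degrees 0…5.
Finally multiplying by (1 + q^3)^3, the product of all factors after the first has coefficients 1,1,0,3,4,0 for degrees 0…5.
[q^5] = 1·0 + 6·4 + 9·3 = 51.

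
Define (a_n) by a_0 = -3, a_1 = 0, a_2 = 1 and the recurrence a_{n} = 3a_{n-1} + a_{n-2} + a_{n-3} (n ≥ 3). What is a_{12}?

19513

The ordinary generating function has denominator 1 - 3y - y^2 - y^3.
Iterating the recurrence: a_0,…,a_{12} = -3, 0, 1, 0, 1, 4, 13, 44, 149, 504, 1705, 5768, 19513.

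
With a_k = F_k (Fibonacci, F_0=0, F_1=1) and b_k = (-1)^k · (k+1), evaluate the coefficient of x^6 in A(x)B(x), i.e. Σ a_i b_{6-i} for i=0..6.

-2

This is [x^6] in the product of the two ordinary generating functions.
Σ = 0·7 + 1·(-6) + 1·5 + 2·(-4) + 3·3 + 5·(-2) + 8·1 = -2.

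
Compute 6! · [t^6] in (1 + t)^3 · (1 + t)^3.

720

The EGF product rule gives c_6 = Σ_{k_1+k_2=6} C(6; k_1,k_2) · ∏ g_i(k_i), where (1+t)^3 gives the falling factorial (3)_k; (1+t)^3 gives the falling factorial (3)_k.
g_1(k) for k = 0…6: 1, 3, 6, 6, 0, 0, 0.
g_2(k) for k = 0…6: 1, 3, 6, 6, 0, 0, 0.
c_6 = Σ_k C(6,k)·g_1(k)·g_2(6−k) = 20·6·6 = 720.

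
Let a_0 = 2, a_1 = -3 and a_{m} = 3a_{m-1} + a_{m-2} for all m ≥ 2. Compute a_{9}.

The ordinary generating function has denominator 1 - 3y - y^2.
Iterating the recurrence: a_0,…,a_{9} = 2, -3, -7, -24, -79, -261, -862, -2847, -9403, -31056.

-31056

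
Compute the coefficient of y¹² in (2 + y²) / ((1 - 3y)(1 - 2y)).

The denominator gives the recurrence a_n = 5a_(n−1) − 6a_(n−2) for n ≥ 3; the numerator fixes a_0 = 2, a_1 = 10, a_2 = 39.
Iterating: 2, 10, 39, 135, 441, 1395, 4329, 13275, 40401, 122355, 369369, 1112715, 3347361, so a_12 = 3347361.

3347361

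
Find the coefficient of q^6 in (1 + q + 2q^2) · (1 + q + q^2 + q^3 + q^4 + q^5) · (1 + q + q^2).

11

(1 + q + 2q^2) has coefficients 1,1,2 for degrees 0…2.
(1 + q + q^2 + q^3 + q^4 + q^5) has coefficients 1,1,1,1,1,1,0 for degrees 0…6.
Finally multiplying by (1 + q + q^2), the product of all factors after the first has coefficients 1,2,3,3,3,3,2 for degrees 0…6.
[q^6] = 1·2 + 1·3 + 2·3 = 11.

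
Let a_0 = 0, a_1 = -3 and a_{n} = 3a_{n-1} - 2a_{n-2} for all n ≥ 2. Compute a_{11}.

-6141

The ordinary generating function has denominator 1 - 3z + 2z^2.
Iterating the recurrence: a_0,…,a_{11} = 0, -3, -9, -21, -45, -93, -189, -381, -765, -1533, -3069, -6141.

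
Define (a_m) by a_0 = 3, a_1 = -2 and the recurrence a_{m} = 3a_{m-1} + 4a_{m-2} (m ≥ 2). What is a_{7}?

3274

The ordinary generating function has denominator 1 - 3y - 4y^2.
Iterating the recurrence: a_0,…,a_{7} = 3, -2, 6, 10, 54, 202, 822, 3274.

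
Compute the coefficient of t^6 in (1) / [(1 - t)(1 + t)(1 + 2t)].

85

Partial fractions give a closed form: a_n = (1/6)·1^n + (-1/2)·(-1)^n + (4/3)·(-2)^n.
At n = 6: a_6 = 85.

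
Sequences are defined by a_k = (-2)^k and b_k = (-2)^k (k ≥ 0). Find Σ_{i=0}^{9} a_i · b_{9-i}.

-5120

Write out a_i and b_{9-i} for i = 0,…,9 and sum the products.
Σ = 1·(-512) − 2·256 + 4·(-128) − 8·64 + 16·(-32) − 32·16 + 64·(-8) − 128·4 + 256·(-2) − 512·1 = -5120.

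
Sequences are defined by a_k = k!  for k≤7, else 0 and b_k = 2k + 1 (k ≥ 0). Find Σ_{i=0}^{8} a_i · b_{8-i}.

This is [x^8] in the product of the two ordinary generating functions.
Σ = 1·17 + 1·15 + 2·13 + 6·11 + 24·9 + 120·7 + 720·5 + 5040·3 + 0·1 = 19900.

19900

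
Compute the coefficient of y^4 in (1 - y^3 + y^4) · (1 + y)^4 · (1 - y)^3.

(1 - y^3 + y^4) has coefficients 1,0,0,-1,1 for degrees 0…4.
(1 + y)^4 has coefficients 1,4,6,4,1 for degrees 0…4.
Finally multiplying by (1 - y)^3, the product of all factors after the first has coefficients 1,1,-3,-3,3 for degrees 0…4.
[y^4] = 1·3 − 1·1 + 1·1 = 3.

3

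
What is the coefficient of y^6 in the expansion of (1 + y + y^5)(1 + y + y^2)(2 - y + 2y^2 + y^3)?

(1 + y + y^5) has coefficients 1,1,0,0,0,1 for degrees 0…5.
(1 + y + y^2) has coefficients 1,1,1,0,0,0,0 for degrees 0…6.
Finally multiplying by (2 - y + 2y^2 + y^3), the product of all factors after the first has coefficients 2,1,3,2,3,1,0 for degrees 0…6.
[y^6] = 1·0 + 1·1 + 1·1 = 2.

2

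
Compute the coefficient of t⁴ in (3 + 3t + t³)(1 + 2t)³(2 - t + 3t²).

161

(3 + 3t + t³) has coefficients 3,3,0,1 for degrees 0…3.
(1 + 2t)³ has coefficients 1,6,12,8,0 for degrees 0…4.
Finally multiplying by (2 - t + 3t²), the product of all factors after the first has coefficients 2,11,21,22,28 for degrees 0…4.
[t⁴] = 3·28 + 3·22 + 1·11 = 161.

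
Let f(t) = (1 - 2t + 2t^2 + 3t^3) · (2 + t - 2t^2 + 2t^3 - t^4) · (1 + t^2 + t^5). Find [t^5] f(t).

(1 - 2t + 2t^2 + 3t^3) has coefficients 1,-2,2,3 for degrees 0…3.
(2 + t - 2t^2 + 2t^3 - t^4) has coefficients 2,1,-2,2,-1,0 for degrees 0…5.
Finally multiplying by (1 + t^2 + t^5), the product of all factors after the first has coefficients 2,1,0,3,-3,4 for degrees 0…5.
[t^5] = 1·4 − 2·(-3) + 2·3 + 3·0 = 16.

16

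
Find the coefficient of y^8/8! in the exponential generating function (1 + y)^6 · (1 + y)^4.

The EGF product rule gives c_8 = Σ_{k_1+k_2=8} C(8; k_1,k_2) · ∏ g_i(k_i), where (1+y)^6 gives the falling factorial (6)_k; (1+y)^4 gives the falling factorial (4)_k.
g_1(k) for k = 0…8: 1, 6, 30, 120, 360, 720, 720, 0, 0.
g_2(k) for k = 0…8: 1, 4, 12, 24, 24, 0, 0, 0, 0.
c_8 = Σ_k C(8,k)·g_1(k)·g_2(8−k) = 70·360·24 + 56·720·24 + 28·720·12 = 604800 + 967680 + 241920 = 1814400.

1814400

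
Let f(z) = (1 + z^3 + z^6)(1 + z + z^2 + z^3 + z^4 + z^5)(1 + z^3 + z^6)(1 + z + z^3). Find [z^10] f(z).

15

(1 + z^3 + z^6) has coefficients 1,0,0,1,0,0,1 for degrees 0…6.
(1 + z + z^2 + z^3 + z^4 + z^5) has coefficients 1,1,1,1,1,1,0,0,0,0,0 for degrees 0…10.
Multiplying by (1 + z^3 + z^6) gives running coefficients 1,1,1,2,2,2,2,2,2,1,1 for degrees 0…10.
Finally multiplying by (1 + z + z^3), the product of all factors after the first has coefficients 1,2,2,4,5,5,6,6,6,5,4 for degrees 0…10.
[z^10] = 1·4 + 1·6 + 1·5 = 15.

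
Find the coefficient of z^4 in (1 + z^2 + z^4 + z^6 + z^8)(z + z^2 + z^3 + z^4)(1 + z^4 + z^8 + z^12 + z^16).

2

(1 + z^2 + z^4 + z^6 + z^8) has coefficients 1,0,1,0,1 for degrees 0…4.
(z + z^2 + z^3 + z^4) has coefficients 0,1,1,1,1 for degrees 0…4.
Finally multiplying by (1 + z^4 + z^8 + z^12 + z^16), the product of all factors after the first has coefficients 0,1,1,1,1 for degrees 0…4.
[z^4] = 1·1 + 1·1 + 1·0 = 2.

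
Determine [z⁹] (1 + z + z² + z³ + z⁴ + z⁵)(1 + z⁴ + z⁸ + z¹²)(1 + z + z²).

(1 + z + z² + z³ + z⁴ + z⁵) has coefficients 1,1,1,1,1,1 for degrees 0…5.
(1 + z⁴ + z⁸ + z¹²) has coefficients 1,0,0,0,1,0,0,0,1,0 for degrees 0…9.
Finally multiplying by (1 + z + z²), the product of all factors after the first has coefficients 1,1,1,0,1,1,1,0,1,1 for degrees 0…9.
[z⁹] = 1·1 + 1·1 + 1·0 + 1·1 + 1·1 + 1·1 = 5.

5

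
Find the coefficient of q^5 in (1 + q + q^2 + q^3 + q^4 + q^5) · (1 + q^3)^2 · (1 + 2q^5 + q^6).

(1 + q + q^2 + q^3 + q^4 + q^5) has coefficients 1,1,1,1,1,1 for degrees 0…5.
(1 + q^3)^2 has coefficients 1,0,0,2,0,0 for degrees 0…5.
Finally multiplying by (1 + 2q^5 + q^6), the product of all factors after the first has coefficients 1,0,0,2,0,2 for degrees 0…5.
[q^5] = 1·2 + 1·0 + 1·2 + 1·0 + 1·0 + 1·1 = 5.

5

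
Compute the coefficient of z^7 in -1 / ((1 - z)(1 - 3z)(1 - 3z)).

The denominator gives the recurrence a_n = 7a_(n−1) − 15a_(n−2) + 9a_(n−3) for n ≥ 3; the numerator fixes a_0 = -1, a_1 = -7, a_2 = -34.
Iterating: -1, -7, -34, -142, -547, -2005, -7108, -24604, so a_7 = -24604.

-24604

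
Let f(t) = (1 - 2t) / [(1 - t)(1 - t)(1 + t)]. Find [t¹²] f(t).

The denominator gives the recurrence a_n = a_(n−1) + a_(n−2) − a_(n−3) for n ≥ 3; the numerator fixes a_0 = 1, a_1 = -1, a_2 = 0.
Iterating: 1, -1, 0, -2, -1, -3, -2, -4, -3, -5, -4, -6, -5, so a_12 = -5.

-5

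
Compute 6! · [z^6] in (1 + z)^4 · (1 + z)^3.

The EGF product rule gives c_6 = Σ_{k_1+k_2=6} C(6; k_1,k_2) · ∏ g_i(k_i), where (1+z)^4 gives the falling factorial (4)_k; (1+z)^3 gives the falling factorial (3)_k.
g_1(k) for k = 0…6: 1, 4, 12, 24, 24, 0, 0.
g_2(k) for k = 0…6: 1, 3, 6, 6, 0, 0, 0.
c_6 = Σ_k C(6,k)·g_1(k)·g_2(6−k) = 20·24·6 + 15·24·6 = 2880 + 2160 = 5040.

5040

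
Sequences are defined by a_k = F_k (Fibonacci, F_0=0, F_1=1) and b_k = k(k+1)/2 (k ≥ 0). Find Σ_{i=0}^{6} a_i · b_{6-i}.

51

Write out a_i and b_{6-i} for i = 0,…,6 and sum the products.
Σ = 0·21 + 1·15 + 1·10 + 2·6 + 3·3 + 5·1 + 8·0 = 51.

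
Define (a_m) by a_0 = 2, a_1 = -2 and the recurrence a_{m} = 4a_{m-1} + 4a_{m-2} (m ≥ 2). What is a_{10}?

The ordinary generating function has denominator 1 - 4z - 4z^2.
Iterating the recurrence: a_0,…,a_{10} = 2, -2, 0, -8, -32, -160, -768, -3712, -17920, -86528, -417792.

-417792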